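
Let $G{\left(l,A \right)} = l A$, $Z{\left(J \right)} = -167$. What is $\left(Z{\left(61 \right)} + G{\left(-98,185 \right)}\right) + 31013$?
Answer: $12716$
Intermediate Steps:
$G{\left(l,A \right)} = A l$
$\left(Z{\left(61 \right)} + G{\left(-98,185 \right)}\right) + 31013 = \left(-167 + 185 \left(-98\right)\right) + 31013 = \left(-167 - 18130\right) + 31013 = -18297 + 31013 = 12716$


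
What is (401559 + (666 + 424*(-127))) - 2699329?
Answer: -2350952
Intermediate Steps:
(401559 + (666 + 424*(-127))) - 2699329 = (401559 + (666 - 53848)) - 2699329 = (401559 - 53182) - 2699329 = 348377 - 2699329 = -2350952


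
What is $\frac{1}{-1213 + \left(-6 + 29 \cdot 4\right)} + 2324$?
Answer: $\frac{2563371}{1103} \approx 2324.0$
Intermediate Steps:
$\frac{1}{-1213 + \left(-6 + 29 \cdot 4\right)} + 2324 = \frac{1}{-1213 + \left(-6 + 116\right)} + 2324 = \frac{1}{-1213 + 110} + 2324 = \frac{1}{-1103} + 2324 = - \frac{1}{1103} + 2324 = \frac{2563371}{1103}$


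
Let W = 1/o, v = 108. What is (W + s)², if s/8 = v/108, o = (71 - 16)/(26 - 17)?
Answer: 201601/3025 ≈ 66.645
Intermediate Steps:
o = 55/9 ≈ 6.1111
W = 9/55 (W = 1/(55/9) = 9/55 ≈ 0.16364)
s = 8 (s = 8*(108/108) = 8*(108*(1/108)) = 8*1 = 8)
(W + s)² = (9/55 + 8)² = (449/55)² = 201601/3025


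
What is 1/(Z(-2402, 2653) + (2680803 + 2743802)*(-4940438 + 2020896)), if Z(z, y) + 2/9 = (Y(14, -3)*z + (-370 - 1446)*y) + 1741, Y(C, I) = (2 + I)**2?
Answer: -9/142536302544773 ≈ -6.3142e-14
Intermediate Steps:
Z(z, y) = 15667/9 + z - 1816*y (Z(z, y) = -2/9 + (((2 - 3)**2*z + (-370 - 1446)*y) + 1741) = -2/9 + (((-1)**2*z - 1816*y) + 1741) = -2/9 + ((1*z - 1816*y) + 1741) = -2/9 + ((z - 1816*y) + 1741) = -2/9 + (1741 + z - 1816*y) = 15667/9 + z - 1816*y)
1/(Z(-2402, 2653) + (2680803 + 2743802)*(-4940438 + 2020896)) = 1/((15667/9 - 2402 - 1816*2653) + (2680803 + 2743802)*(-4940438 + 2020896)) = 1/((15667/9 - 2402 - 4817848) + 5424605*(-2919542)) = 1/(-43366583/9 - 15837362130910) = 1/(-142536302544773/9) = -9/142536302544773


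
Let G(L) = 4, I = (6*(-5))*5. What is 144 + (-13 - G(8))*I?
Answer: 2694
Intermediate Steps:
I = -150 (I = -30*5 = -150)
144 + (-13 - G(8))*I = 144 + (-13 - 1*4)*(-150) = 144 + (-13 - 4)*(-150) = 144 - 17*(-150) = 144 + 2550 = 2694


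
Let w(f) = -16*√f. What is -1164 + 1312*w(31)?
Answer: -1164 - 20992*√31 ≈ -1.1804e+5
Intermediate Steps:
-1164 + 1312*w(31) = -1164 + 1312*(-16*√31) = -1164 - 20992*√31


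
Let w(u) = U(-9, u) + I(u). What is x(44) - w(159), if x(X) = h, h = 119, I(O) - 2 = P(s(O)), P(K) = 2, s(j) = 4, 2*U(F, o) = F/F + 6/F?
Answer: 689/6 ≈ 114.83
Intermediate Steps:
U(F, o) = ½ + 3/F (U(F, o) = (F/F + 6/F)/2 = (1 + 6/F)/2 = ½ + 3/F)
I(O) = 4 (I(O) = 2 + 2 = 4)
x(X) = 119
w(u) = 25/6 (w(u) = (½)*(6 - 9)/(-9) + 4 = (½)*(-⅑)*(-3) + 4 = ⅙ + 4 = 25/6)
x(44) - w(159) = 119 - 1*25/6 = 119 - 25/6 = 689/6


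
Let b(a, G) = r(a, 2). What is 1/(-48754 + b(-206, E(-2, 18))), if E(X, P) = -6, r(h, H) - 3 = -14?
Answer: -1/48765 ≈ -2.0507e-5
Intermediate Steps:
r(h, H) = -11 (r(h, H) = 3 - 14 = -11)
b(a, G) = -11
1/(-48754 + b(-206, E(-2, 18))) = 1/(-48754 - 11) = 1/(-48765) = -1/48765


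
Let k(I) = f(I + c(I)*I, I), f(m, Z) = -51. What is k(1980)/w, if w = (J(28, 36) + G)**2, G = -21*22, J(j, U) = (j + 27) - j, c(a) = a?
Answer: -17/63075 ≈ -0.00026952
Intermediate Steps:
J(j, U) = 27 (J(j, U) = (27 + j) - j = 27)
G = -462
w = 189225 (w = (27 - 462)**2 = (-435)**2 = 189225)
k(I) = -51
k(1980)/w = -51/189225 = -51*1/189225 = -17/63075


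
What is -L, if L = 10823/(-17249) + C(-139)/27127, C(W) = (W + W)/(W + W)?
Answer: 293578272/467913623 ≈ 0.62742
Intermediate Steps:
C(W) = 1 (C(W) = (2*W)/((2*W)) = (2*W)*(1/(2*W)) = 1)
L = -293578272/467913623 (L = 10823/(-17249) + 1/27127 = 10823*(-1/17249) + 1*(1/27127) = -10823/17249 + 1/27127 = -293578272/467913623 ≈ -0.62742)
-L = -1*(-293578272/467913623) = 293578272/467913623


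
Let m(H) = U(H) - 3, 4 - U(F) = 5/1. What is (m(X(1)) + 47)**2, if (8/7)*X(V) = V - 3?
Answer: 1849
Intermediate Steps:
U(F) = -1 (U(F) = 4 - 5/1 = 4 - 5 = -1)
X(V) = -21/8 + 7*V/8 (X(V) = 7*(V - 3)/8 = 7*(-3 + V)/8 = -21/8 + 7*V/8)
m(H) = -4 (m(H) = -1 - 3 = -4)
(m(X(1)) + 47)**2 = (-4 + 47)**2 = 43**2 = 1849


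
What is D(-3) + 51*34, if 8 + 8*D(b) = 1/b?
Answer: 41591/24 ≈ 1733.0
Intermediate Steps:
D(b) = -1 + 1/(8*b)
D(-3) + 51*34 = (⅛ - 1*(-3))/(-3) + 51*34 = -(⅛ + 3)/3 + 1734 = -⅓*25/8 + 1734 = -25/24 + 1734 = 41591/24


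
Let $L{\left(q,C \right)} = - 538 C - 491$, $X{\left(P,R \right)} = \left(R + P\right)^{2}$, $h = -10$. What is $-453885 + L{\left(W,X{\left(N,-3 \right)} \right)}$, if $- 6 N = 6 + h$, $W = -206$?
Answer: $- \frac{4115746}{9} \approx -4.5731 \cdot 10^{5}$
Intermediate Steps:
$N = \frac{2}{3}$ ($N = - \frac{6 - 10}{6} = \left(- \frac{1}{6}\right) \left(-4\right) = \frac{2}{3} \approx 0.66667$)
$X{\left(P,R \right)} = \left(P + R\right)^{2}$
$L{\left(q,C \right)} = -491 - 538 C$
$-453885 + L{\left(W,X{\left(N,-3 \right)} \right)} = -453885 - \left(491 + 538 \left(\frac{2}{3} - 3\right)^{2}\right) = -453885 - \left(491 + 538 \left(- \frac{7}{3}\right)^{2}\right) = -453885 - \frac{30781}{9} = - \frac{4115746}{9}$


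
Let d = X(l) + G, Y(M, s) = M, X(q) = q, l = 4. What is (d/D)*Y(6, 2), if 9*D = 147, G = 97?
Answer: 1818/49 ≈ 37.102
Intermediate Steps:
d = 101 (d = 4 + 97 = 101)
D = 49/3 (D = (⅑)*147 = 49/3 ≈ 16.333)
(d/D)*Y(6, 2) = (101/(49/3))*6 = (101*(3/49))*6 = (303/49)*6 = 1818/49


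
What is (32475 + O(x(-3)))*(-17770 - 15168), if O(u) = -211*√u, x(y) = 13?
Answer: -1069661550 + 6949918*√13 ≈ -1.0446e+9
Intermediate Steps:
(32475 + O(x(-3)))*(-17770 - 15168) = (32475 - 211*√13)*(-17770 - 15168) = (32475 - 211*√13)*(-32938) = -1069661550 + 6949918*√13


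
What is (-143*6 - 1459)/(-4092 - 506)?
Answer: 2317/4598 ≈ 0.50391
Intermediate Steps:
(-143*6 - 1459)/(-4092 - 506) = (-858 - 1459)/(-4598) = -2317*(-1/4598) = 2317/4598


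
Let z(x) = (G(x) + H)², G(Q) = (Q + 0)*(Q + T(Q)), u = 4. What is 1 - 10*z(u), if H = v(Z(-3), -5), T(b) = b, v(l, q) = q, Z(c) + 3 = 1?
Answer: -7289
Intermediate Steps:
Z(c) = -2 (Z(c) = -3 + 1 = -2)
H = -5
G(Q) = 2*Q² (G(Q) = (Q + 0)*(Q + Q) = Q*(2*Q) = 2*Q²)
z(x) = (-5 + 2*x²)² (z(x) = (2*x² - 5)² = (-5 + 2*x²)²)
1 - 10*z(u) = 1 - 10*(-5 + 2*4²)² = 1 - 10*(-5 + 2*16)² = 1 - 10*(-5 + 32)² = 1 - 10*27² = 1 - 10*729 = 1 - 7290 = -7289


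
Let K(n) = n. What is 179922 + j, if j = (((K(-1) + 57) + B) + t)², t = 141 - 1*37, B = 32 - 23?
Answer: 208483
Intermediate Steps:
B = 9
t = 104 (t = 141 - 37 = 104)
j = 28561 (j = (((-1 + 57) + 9) + 104)² = ((56 + 9) + 104)² = (65 + 104)² = 169² = 28561)
179922 + j = 179922 + 28561 = 208483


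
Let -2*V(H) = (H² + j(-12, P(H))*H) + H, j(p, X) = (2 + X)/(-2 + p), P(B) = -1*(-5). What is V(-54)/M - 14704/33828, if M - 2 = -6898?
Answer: -26267119/116638944 ≈ -0.22520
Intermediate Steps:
M = -6896 (M = 2 - 6898 = -6896)
P(B) = 5
j(p, X) = (2 + X)/(-2 + p)
V(H) = -H²/2 - H/4 (V(H) = -((H² + ((2 + 5)/(-2 - 12))*H) + H)/2 = -((H² + (7/(-14))*H) + H)/2 = -((H² + (-1/14*7)*H) + H)/2 = -((H² - H/2) + H)/2 = -(H² + H/2)/2 = -H²/2 - H/4)
V(-54)/M - 14704/33828 = -¼*(-54)*(1 + 2*(-54))/(-6896) - 14704/33828 = -¼*(-54)*(1 - 108)*(-1/6896) - 14704*1/33828 = -¼*(-54)*(-107)*(-1/6896) - 3676/8457 = -2889/2*(-1/6896) - 3676/8457 = 2889/13792 - 3676/8457 = -26267119/116638944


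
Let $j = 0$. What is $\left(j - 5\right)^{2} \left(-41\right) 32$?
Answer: $-32800$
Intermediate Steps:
$\left(j - 5\right)^{2} \left(-41\right) 32 = \left(0 - 5\right)^{2} \left(-41\right) 32 = \left(-5\right)^{2} \left(-41\right) 32 = 25 \left(-41\right) 32 = \left(-1025\right) 32 = -32800$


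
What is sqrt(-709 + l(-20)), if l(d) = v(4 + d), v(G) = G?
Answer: 5*I*sqrt(29) ≈ 26.926*I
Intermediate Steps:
l(d) = 4 + d
sqrt(-709 + l(-20)) = sqrt(-709 + (4 - 20)) = sqrt(-709 - 16) = sqrt(-725) = 5*I*sqrt(29)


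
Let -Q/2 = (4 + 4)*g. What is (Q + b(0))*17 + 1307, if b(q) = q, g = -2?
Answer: 1851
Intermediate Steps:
Q = 32 (Q = -2*(4 + 4)*(-2) = -16*(-2) = -2*(-16) = 32)
(Q + b(0))*17 + 1307 = (32 + 0)*17 + 1307 = 32*17 + 1307 = 544 + 1307 = 1851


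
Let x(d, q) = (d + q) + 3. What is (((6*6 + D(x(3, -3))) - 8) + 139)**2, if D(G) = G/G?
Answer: 28224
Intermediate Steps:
x(d, q) = 3 + d + q
D(G) = 1
(((6*6 + D(x(3, -3))) - 8) + 139)**2 = (((6*6 + 1) - 8) + 139)**2 = (((36 + 1) - 8) + 139)**2 = ((37 - 8) + 139)**2 = (29 + 139)**2 = 168**2 = 28224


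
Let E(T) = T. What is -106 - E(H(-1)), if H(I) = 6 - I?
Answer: -113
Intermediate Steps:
-106 - E(H(-1)) = -106 - (6 - 1*(-1)) = -106 - (6 + 1) = -106 - 1*7 = -106 - 7 = -113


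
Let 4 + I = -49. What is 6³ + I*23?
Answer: -1003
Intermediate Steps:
I = -53 (I = -4 - 49 = -53)
6³ + I*23 = 6³ - 53*23 = 216 - 1219 = -1003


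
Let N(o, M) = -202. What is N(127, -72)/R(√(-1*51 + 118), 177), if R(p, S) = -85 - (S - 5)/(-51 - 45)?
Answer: 4848/1997 ≈ 2.4276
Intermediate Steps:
R(p, S) = -8165/96 + S/96 (R(p, S) = -85 - (-5 + S)/(-96) = -85 - (-5 + S)*(-1)/96 = -85 - (5/96 - S/96) = -85 + (-5/96 + S/96) = -8165/96 + S/96)
N(127, -72)/R(√(-1*51 + 118), 177) = -202/(-8165/96 + (1/96)*177) = -202/(-8165/96 + 59/32) = -202/(-1997/24) = -202*(-24/1997) = 4848/1997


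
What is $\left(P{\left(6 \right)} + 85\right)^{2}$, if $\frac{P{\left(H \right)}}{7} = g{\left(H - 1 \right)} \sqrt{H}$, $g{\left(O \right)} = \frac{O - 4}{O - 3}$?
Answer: $\frac{14597}{2} + 595 \sqrt{6} \approx 8756.0$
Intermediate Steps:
$g{\left(O \right)} = \frac{-4 + O}{-3 + O}$
$P{\left(H \right)} = \frac{7 \sqrt{H} \left(-5 + H\right)}{-4 + H}$ ($P{\left(H \right)} = 7 \frac{-4 + \left(H - 1\right)}{-3 + \left(H - 1\right)} \sqrt{H} = 7 \frac{-4 + \left(-1 + H\right)}{-3 + \left(-1 + H\right)} \sqrt{H} = 7 \frac{-5 + H}{-4 + H} \sqrt{H} = 7 \frac{\sqrt{H} \left(-5 + H\right)}{-4 + H} = \frac{7 \sqrt{H} \left(-5 + H\right)}{-4 + H}$)
$\left(P{\left(6 \right)} + 85\right)^{2} = \left(\frac{7 \sqrt{6} \left(-5 + 6\right)}{-4 + 6} + 85\right)^{2} = \left(7 \sqrt{6} \cdot \frac{1}{2} \cdot 1 + 85\right)^{2} = \left(\frac{7 \sqrt{6}}{2} + 85\right)^{2} = \left(85 + \frac{7 \sqrt{6}}{2}\right)^{2}$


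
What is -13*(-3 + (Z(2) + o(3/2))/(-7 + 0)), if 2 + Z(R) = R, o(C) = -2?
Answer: 247/7 ≈ 35.286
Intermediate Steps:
Z(R) = -2 + R
-13*(-3 + (Z(2) + o(3/2))/(-7 + 0)) = -13*(-3 + ((-2 + 2) - 2)/(-7 + 0)) = -13*(-3 + (0 - 2)/(-7)) = -13*(-3 - 2*(-⅐)) = -13*(-3 + 2/7) = -13*(-19/7) = 247/7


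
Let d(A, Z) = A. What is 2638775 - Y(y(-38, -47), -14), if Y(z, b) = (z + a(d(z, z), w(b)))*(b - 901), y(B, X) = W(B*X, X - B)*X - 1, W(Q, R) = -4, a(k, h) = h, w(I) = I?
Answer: 2797070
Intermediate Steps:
y(B, X) = -1 - 4*X (y(B, X) = -4*X - 1 = -1 - 4*X)
Y(z, b) = (-901 + b)*(b + z) (Y(z, b) = (z + b)*(b - 901) = (b + z)*(-901 + b) = (-901 + b)*(b + z))
2638775 - Y(y(-38, -47), -14) = 2638775 - ((-14)² - 901*(-14) - 901*(-1 - 4*(-47)) - 14*(-1 - 4*(-47))) = 2638775 - (196 + 12614 - 901*(-1 + 188) - 14*(-1 + 188)) = 2638775 - (196 + 12614 - 901*187 - 14*187) = 2638775 - (196 + 12614 - 168487 - 2618) = 2638775 - 1*(-158295) = 2638775 + 158295 = 2797070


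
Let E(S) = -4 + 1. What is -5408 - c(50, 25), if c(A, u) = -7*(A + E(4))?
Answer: -5079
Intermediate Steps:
E(S) = -3
c(A, u) = 21 - 7*A (c(A, u) = -7*(A - 3) = -7*(-3 + A) = 21 - 7*A)
-5408 - c(50, 25) = -5408 - (21 - 7*50) = -5408 - (21 - 350) = -5408 - 1*(-329) = -5408 + 329 = -5079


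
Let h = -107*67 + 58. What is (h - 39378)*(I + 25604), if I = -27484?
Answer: 87399320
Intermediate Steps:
h = -7111 (h = -7169 + 58 = -7111)
(h - 39378)*(I + 25604) = (-7111 - 39378)*(-27484 + 25604) = -46489*(-1880) = 87399320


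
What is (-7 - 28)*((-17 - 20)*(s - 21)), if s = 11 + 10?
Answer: 0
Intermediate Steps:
s = 21
(-7 - 28)*((-17 - 20)*(s - 21)) = (-7 - 28)*((-17 - 20)*(21 - 21)) = -(-1295)*0 = -35*0 = 0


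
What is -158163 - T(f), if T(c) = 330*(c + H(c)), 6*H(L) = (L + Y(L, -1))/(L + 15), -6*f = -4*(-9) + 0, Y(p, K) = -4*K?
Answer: -1405537/9 ≈ -1.5617e+5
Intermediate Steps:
f = -6 (f = -(-4*(-9) + 0)/6 = -(36 + 0)/6 = -⅙*36 = -6)
H(L) = (4 + L)/(6*(15 + L)) (H(L) = ((L - 4*(-1))/(L + 15))/6 = ((L + 4)/(15 + L))/6 = ((4 + L)/(15 + L))/6 = (4 + L)/(6*(15 + L)))
T(c) = 330*c + 55*(4 + c)/(15 + c) (T(c) = 330*(c + (4 + c)/(6*(15 + c))) = 330*c + 55*(4 + c)/(15 + c))
-158163 - T(f) = -158163 - 55*(4 + 6*(-6)² + 91*(-6))/(15 - 6) = -158163 - 55*(4 + 6*36 - 546)/9 = -158163 - 55*(4 + 216 - 546)/9 = -158163 - 55*(-326)/9 = -158163 - 1*(-17930/9) = -158163 + 17930/9 = -1405537/9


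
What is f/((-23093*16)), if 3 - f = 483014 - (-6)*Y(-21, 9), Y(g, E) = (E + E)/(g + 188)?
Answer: 80662945/61704496 ≈ 1.3072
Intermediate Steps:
Y(g, E) = 2*E/(188 + g) (Y(g, E) = (2*E)/(188 + g) = 2*E/(188 + g))
f = -80662945/167 (f = 3 - (483014 - (-6)*2*9/(188 - 21)) = 3 - (483014 - (-6)*2*9/167) = 3 - (483014 - (-6)*2*9*(1/167)) = 3 - (483014 - (-6)*18/167) = 3 - (483014 - 1*(-108/167)) = 3 - (483014 + 108/167) = 3 - 1*80663446/167 = 3 - 80663446/167 = -80662945/167 ≈ -4.8301e+5)
f/((-23093*16)) = -80662945/(167*((-23093*16))) = -80662945/167/(-369488) = -80662945/167*(-1/369488) = 80662945/61704496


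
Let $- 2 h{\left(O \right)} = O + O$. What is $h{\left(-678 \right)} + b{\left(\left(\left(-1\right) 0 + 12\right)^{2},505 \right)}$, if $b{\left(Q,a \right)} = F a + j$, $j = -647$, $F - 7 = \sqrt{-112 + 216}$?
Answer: $3566 + 1010 \sqrt{26} \approx 8716.0$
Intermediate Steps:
$F = 7 + 2 \sqrt{26}$ ($F = 7 + \sqrt{-112 + 216} = 7 + \sqrt{104} = 7 + 2 \sqrt{26} \approx 17.198$)
$h{\left(O \right)} = - O$ ($h{\left(O \right)} = - \frac{O + O}{2} = - \frac{2 O}{2} = - O$)
$b{\left(Q,a \right)} = -647 + a \left(7 + 2 \sqrt{26}\right)$ ($b{\left(Q,a \right)} = \left(7 + 2 \sqrt{26}\right) a - 647 = a \left(7 + 2 \sqrt{26}\right) - 647 = -647 + a \left(7 + 2 \sqrt{26}\right)$)
$h{\left(-678 \right)} + b{\left(\left(\left(-1\right) 0 + 12\right)^{2},505 \right)} = \left(-1\right) \left(-678\right) - \left(647 - 505 \left(7 + 2 \sqrt{26}\right)\right) = 678 - \left(-2888 - 1010 \sqrt{26}\right) = 678 + \left(2888 + 1010 \sqrt{26}\right) = 3566 + 1010 \sqrt{26}$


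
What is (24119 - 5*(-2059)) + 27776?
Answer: 62190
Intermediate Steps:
(24119 - 5*(-2059)) + 27776 = (24119 + 10295) + 27776 = 34414 + 27776 = 62190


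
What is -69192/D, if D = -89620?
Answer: 17298/22405 ≈ 0.77206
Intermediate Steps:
-69192/D = -69192/(-89620) = -69192*(-1/89620) = 17298/22405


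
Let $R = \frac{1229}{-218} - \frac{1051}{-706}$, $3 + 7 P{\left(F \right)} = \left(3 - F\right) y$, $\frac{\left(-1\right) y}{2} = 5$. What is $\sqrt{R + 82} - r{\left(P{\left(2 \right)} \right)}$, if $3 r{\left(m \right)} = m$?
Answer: $\frac{13}{21} + \frac{5 \sqrt{4610275663}}{38477} \approx 9.4424$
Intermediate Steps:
$y = -10$ ($y = \left(-2\right) 5 = -10$)
$P{\left(F \right)} = - \frac{33}{7} + \frac{10 F}{7}$ ($P{\left(F \right)} = - \frac{3}{7} + \frac{\left(3 - F\right) \left(-10\right)}{7} = - \frac{3}{7} + \frac{-30 + 10 F}{7} = - \frac{3}{7} + \left(- \frac{30}{7} + \frac{10 F}{7}\right) = - \frac{33}{7} + \frac{10 F}{7}$)
$r{\left(m \right)} = \frac{m}{3}$
$R = - \frac{159639}{38477}$ ($R = 1229 \left(- \frac{1}{218}\right) - - \frac{1051}{706} = - \frac{1229}{218} + \frac{1051}{706} = - \frac{159639}{38477} \approx -4.1489$)
$\sqrt{R + 82} - r{\left(P{\left(2 \right)} \right)} = \sqrt{- \frac{159639}{38477} + 82} - \frac{- \frac{33}{7} + \frac{10}{7} \cdot 2}{3} = \sqrt{\frac{2995475}{38477}} - \frac{- \frac{33}{7} + \frac{20}{7}}{3} = \frac{5 \sqrt{4610275663}}{38477} - \frac{1}{3} \left(- \frac{13}{7}\right) = \frac{5 \sqrt{4610275663}}{38477} - - \frac{13}{21} = \frac{5 \sqrt{4610275663}}{38477} + \frac{13}{21} = \frac{13}{21} + \frac{5 \sqrt{4610275663}}{38477}$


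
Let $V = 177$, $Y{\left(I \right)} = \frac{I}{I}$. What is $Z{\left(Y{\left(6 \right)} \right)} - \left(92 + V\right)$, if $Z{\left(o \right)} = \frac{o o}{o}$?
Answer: $-268$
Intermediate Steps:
$Y{\left(I \right)} = 1$
$Z{\left(o \right)} = o$ ($Z{\left(o \right)} = \frac{o^{2}}{o} = o$)
$Z{\left(Y{\left(6 \right)} \right)} - \left(92 + V\right) = 1 - \left(92 + 177\right) = 1 - 269 = -268$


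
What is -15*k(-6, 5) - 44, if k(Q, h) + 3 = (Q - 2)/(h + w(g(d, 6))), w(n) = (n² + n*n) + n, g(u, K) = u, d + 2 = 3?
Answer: 16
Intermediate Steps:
d = 1 (d = -2 + 3 = 1)
w(n) = n + 2*n² (w(n) = (n² + n²) + n = 2*n² + n = n + 2*n²)
k(Q, h) = -3 + (-2 + Q)/(3 + h) (k(Q, h) = -3 + (Q - 2)/(h + 1*(1 + 2*1)) = -3 + (-2 + Q)/(h + 1*(1 + 2)) = -3 + (-2 + Q)/(h + 1*3) = -3 + (-2 + Q)/(h + 3) = -3 + (-2 + Q)/(3 + h))
-15*k(-6, 5) - 44 = -15*(-11 - 6 - 3*5)/(3 + 5) - 44 = -15*(-11 - 6 - 15)/8 - 44 = -15*(-32)/8 - 44 = -15*(-4) - 44 = 60 - 44 = 16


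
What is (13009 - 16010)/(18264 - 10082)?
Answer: -3001/8182 ≈ -0.36678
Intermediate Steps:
(13009 - 16010)/(18264 - 10082) = -3001/8182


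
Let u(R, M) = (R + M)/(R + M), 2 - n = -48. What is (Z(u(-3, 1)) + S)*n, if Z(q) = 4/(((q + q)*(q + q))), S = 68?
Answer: 3450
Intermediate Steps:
n = 50 (n = 2 - 1*(-48) = 2 + 48 = 50)
u(R, M) = 1 (u(R, M) = (M + R)/(M + R) = 1)
Z(q) = q⁻² (Z(q) = 4/(((2*q)*(2*q))) = 4/((4*q²)) = 4*(1/(4*q²)) = q⁻²)
(Z(u(-3, 1)) + S)*n = (1⁻² + 68)*50 = (1 + 68)*50 = 69*50 = 3450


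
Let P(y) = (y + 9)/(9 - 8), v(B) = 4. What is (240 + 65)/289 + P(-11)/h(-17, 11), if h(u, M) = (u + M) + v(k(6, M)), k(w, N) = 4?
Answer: 594/289 ≈ 2.0554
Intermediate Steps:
P(y) = 9 + y (P(y) = (9 + y)/1 = (9 + y)*1 = 9 + y)
h(u, M) = 4 + M + u (h(u, M) = (u + M) + 4 = (M + u) + 4 = 4 + M + u)
(240 + 65)/289 + P(-11)/h(-17, 11) = (240 + 65)/289 + (9 - 11)/(4 + 11 - 17) = 305*(1/289) - 2/(-2) = 305/289 - 2*(-½) = 305/289 + 1 = 594/289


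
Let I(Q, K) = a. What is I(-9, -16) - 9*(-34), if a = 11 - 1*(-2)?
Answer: 319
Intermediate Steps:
a = 13 (a = 11 + 2 = 13)
I(Q, K) = 13
I(-9, -16) - 9*(-34) = 13 - 9*(-34) = 13 + 306 = 319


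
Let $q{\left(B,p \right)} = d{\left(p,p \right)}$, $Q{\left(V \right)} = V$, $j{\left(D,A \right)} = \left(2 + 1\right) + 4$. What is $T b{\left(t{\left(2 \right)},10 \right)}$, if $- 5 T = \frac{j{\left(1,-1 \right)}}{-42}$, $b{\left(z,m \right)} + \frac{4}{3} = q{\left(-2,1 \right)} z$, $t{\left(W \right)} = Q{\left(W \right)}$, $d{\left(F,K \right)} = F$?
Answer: $\frac{1}{45} \approx 0.022222$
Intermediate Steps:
$j{\left(D,A \right)} = 7$ ($j{\left(D,A \right)} = 3 + 4 = 7$)
$t{\left(W \right)} = W$
$q{\left(B,p \right)} = p$
$b{\left(z,m \right)} = - \frac{4}{3} + z$ ($b{\left(z,m \right)} = - \frac{4}{3} + 1 z = - \frac{4}{3} + z$)
$T = \frac{1}{30}$ ($T = - \frac{7 \frac{1}{-42}}{5} = - \frac{7 \left(- \frac{1}{42}\right)}{5} = \left(- \frac{1}{5}\right) \left(- \frac{1}{6}\right) = \frac{1}{30} \approx 0.033333$)
$T b{\left(t{\left(2 \right)},10 \right)} = \frac{- \frac{4}{3} + 2}{30} = \frac{1}{30} \cdot \frac{2}{3} = \frac{1}{45}$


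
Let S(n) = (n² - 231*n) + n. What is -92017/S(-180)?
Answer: -92017/73800 ≈ -1.2468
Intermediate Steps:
S(n) = n² - 230*n
-92017/S(-180) = -92017*(-1/(180*(-230 - 180))) = -92017/((-180*(-410))) = -92017/73800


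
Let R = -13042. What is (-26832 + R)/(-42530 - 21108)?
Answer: 19937/31819 ≈ 0.62658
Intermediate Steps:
(-26832 + R)/(-42530 - 21108) = (-26832 - 13042)/(-42530 - 21108) = -39874/(-63638) = -39874*(-1/63638) = 19937/31819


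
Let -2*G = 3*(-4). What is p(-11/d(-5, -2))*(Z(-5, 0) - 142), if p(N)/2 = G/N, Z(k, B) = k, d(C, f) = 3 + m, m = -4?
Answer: -1764/11 ≈ -160.36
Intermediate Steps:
d(C, f) = -1 (d(C, f) = 3 - 4 = -1)
G = 6 (G = -3*(-4)/2 = -½*(-12) = 6)
p(N) = 12/N (p(N) = 2*(6/N) = 12/N)
p(-11/d(-5, -2))*(Z(-5, 0) - 142) = (12/((-11/(-1))))*(-5 - 142) = (12/((-11*(-1))))*(-147) = (12/11)*(-147) = -1764/11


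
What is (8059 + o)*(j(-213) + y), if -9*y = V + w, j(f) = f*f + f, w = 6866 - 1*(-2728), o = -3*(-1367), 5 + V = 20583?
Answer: 4574981120/9 ≈ 5.0833e+8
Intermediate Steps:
V = 20578 (V = -5 + 20583 = 20578)
o = 4101
w = 9594 (w = 6866 + 2728 = 9594)
j(f) = f + f**2 (j(f) = f**2 + f = f + f**2)
y = -30172/9 (y = -(20578 + 9594)/9 = -1/9*30172 = -30172/9 ≈ -3352.4)
(8059 + o)*(j(-213) + y) = (8059 + 4101)*(-213*(1 - 213) - 30172/9) = 12160*(-213*(-212) - 30172/9) = 12160*(45156 - 30172/9) = 12160*(376232/9) = 4574981120/9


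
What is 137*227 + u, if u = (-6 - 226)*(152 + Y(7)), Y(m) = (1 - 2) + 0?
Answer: -3933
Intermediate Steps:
Y(m) = -1 (Y(m) = -1 + 0 = -1)
u = -35032 (u = (-6 - 226)*(152 - 1) = -232*151 = -35032)
137*227 + u = 137*227 - 35032 = 31099 - 35032 = -3933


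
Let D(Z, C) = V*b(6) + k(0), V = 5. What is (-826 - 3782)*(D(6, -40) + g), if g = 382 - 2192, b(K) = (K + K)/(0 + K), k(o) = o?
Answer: 8294400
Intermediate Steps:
b(K) = 2 (b(K) = (2*K)/K = 2)
D(Z, C) = 10 (D(Z, C) = 5*2 + 0 = 10 + 0 = 10)
g = -1810
(-826 - 3782)*(D(6, -40) + g) = (-826 - 3782)*(10 - 1810) = -4608*(-1800) = 8294400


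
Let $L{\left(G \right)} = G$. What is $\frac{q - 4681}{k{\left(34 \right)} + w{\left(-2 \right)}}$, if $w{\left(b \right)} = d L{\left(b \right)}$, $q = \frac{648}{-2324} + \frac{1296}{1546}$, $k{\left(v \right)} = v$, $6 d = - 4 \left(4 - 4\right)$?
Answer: $- \frac{2102046691}{15269842} \approx -137.66$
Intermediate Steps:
$d = 0$ ($d = \frac{\left(-4\right) \left(4 - 4\right)}{6} = \frac{\left(-4\right) 0}{6} = \frac{1}{6} \cdot 0 = 0$)
$q = \frac{251262}{449113}$ ($q = 648 \left(- \frac{1}{2324}\right) + 1296 \cdot \frac{1}{1546} = - \frac{162}{581} + \frac{648}{773} = \frac{251262}{449113} \approx 0.55946$)
$w{\left(b \right)} = 0$ ($w{\left(b \right)} = 0 b = 0$)
$\frac{q - 4681}{k{\left(34 \right)} + w{\left(-2 \right)}} = \frac{\frac{251262}{449113} - 4681}{34 + 0} = - \frac{2102046691}{449113 \cdot 34} = \left(- \frac{2102046691}{449113}\right) \frac{1}{34} = - \frac{2102046691}{15269842}$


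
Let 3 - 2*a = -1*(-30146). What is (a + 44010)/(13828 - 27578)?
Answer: -57877/27500 ≈ -2.1046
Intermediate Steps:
a = -30143/2 (a = 3/2 - (-1)*(-30146)/2 = 3/2 - 1/2*30146 = 3/2 - 15073 = -30143/2 ≈ -15072.)
(a + 44010)/(13828 - 27578) = (-30143/2 + 44010)/(13828 - 27578) = (57877/2)/(-13750) = (57877/2)*(-1/13750) = -57877/27500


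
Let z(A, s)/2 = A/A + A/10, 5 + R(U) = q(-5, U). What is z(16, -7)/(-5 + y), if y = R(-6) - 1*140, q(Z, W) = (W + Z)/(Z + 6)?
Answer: -26/805 ≈ -0.032298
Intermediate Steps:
q(Z, W) = (W + Z)/(6 + Z)
R(U) = -10 + U (R(U) = -5 + (U - 5)/(6 - 5) = -5 + (-5 + U)/1 = -5 + 1*(-5 + U) = -5 + (-5 + U) = -10 + U)
z(A, s) = 2 + A/5 (z(A, s) = 2*(A/A + A/10) = 2*(1 + A*(⅒)) = 2*(1 + A/10) = 2 + A/5)
y = -156 (y = (-10 - 6) - 1*140 = -16 - 140 = -156)
z(16, -7)/(-5 + y) = (2 + (⅕)*16)/(-5 - 156) = (2 + 16/5)/(-161) = -1/161*26/5 = -26/805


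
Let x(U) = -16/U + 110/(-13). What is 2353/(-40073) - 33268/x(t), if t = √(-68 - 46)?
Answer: 27165816421861/7126301809 + 11244584*I*√114/177833 ≈ 3812.1 + 675.12*I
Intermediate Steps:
t = I*√114 (t = √(-114) = I*√114 ≈ 10.677*I)
x(U) = -110/13 - 16/U (x(U) = -16/U + 110*(-1/13) = -16/U - 110/13 = -110/13 - 16/U)
2353/(-40073) - 33268/x(t) = 2353/(-40073) - 33268/(-110/13 - 16*(-I*√114/114)) = 2353*(-1/40073) - 33268/(-110/13 - (-8)*I*√114/57) = -2353/40073 - 33268/(-110/13 + 8*I*√114/57)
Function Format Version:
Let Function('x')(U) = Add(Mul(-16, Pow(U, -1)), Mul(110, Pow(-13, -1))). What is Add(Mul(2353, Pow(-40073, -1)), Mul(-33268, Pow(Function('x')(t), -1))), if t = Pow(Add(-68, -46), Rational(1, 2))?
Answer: Add(Rational(27165816421861, 7126301809), Mul(Rational(11244584, 177833), I, Pow(114, Rational(1, 2)))) ≈ Add(3812.1, Mul(675.12, I))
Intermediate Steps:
t = Mul(I, Pow(114, Rational(1, 2))) (t = Pow(-114, Rational(1, 2)) = Mul(I, Pow(114, Rational(1, 2))) ≈ Mul(10.677, I))
Function('x')(U) = Add(Rational(-110, 13), Mul(-16, Pow(U, -1))) (Function('x')(U) = Add(Mul(-16, Pow(U, -1)), Mul(110, Rational(-1, 13))) = Add(Mul(-16, Pow(U, -1)), Rational(-110, 13)) = Add(Rational(-110, 13), Mul(-16, Pow(U, -1))))
Add(Mul(2353, Pow(-40073, -1)), Mul(-33268, Pow(Function('x')(t), -1))) = Add(Mul(2353, Pow(-40073, -1)), Mul(-33268, Pow(Add(Rational(-110, 13), Mul(-16, Pow(Mul(I, Pow(114, Rational(1, 2))), -1))), -1))) = Add(Mul(2353, Rational(-1, 40073)), Mul(-33268, Pow(Add(Rational(-110, 13), Mul(-16, Mul(Rational(-1, 114), I, Pow(114, Rational(1, 2))))), -1))) = Add(Rational(-2353, 40073), Mul(-33268, Pow(Add(Rational(-110, 13), Mul(Rational(8, 57), I, Pow(114, Rational(1, 2)))), -1)))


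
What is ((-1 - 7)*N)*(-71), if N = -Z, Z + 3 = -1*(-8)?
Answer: -2840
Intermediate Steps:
Z = 5 (Z = -3 - 1*(-8) = -3 + 8 = 5)
N = -5 (N = -1*5 = -5)
((-1 - 7)*N)*(-71) = ((-1 - 7)*(-5))*(-71) = -8*(-5)*(-71) = 40*(-71) = -2840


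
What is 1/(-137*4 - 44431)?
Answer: -1/44979 ≈ -2.2233e-5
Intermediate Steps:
1/(-137*4 - 44431) = 1/(-548 - 44431) = 1/(-44979) = -1/44979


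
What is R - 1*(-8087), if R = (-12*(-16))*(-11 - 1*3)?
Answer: 5399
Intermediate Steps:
R = -2688 (R = 192*(-11 - 3) = 192*(-14) = -2688)
R - 1*(-8087) = -2688 - 1*(-8087) = -2688 + 8087 = 5399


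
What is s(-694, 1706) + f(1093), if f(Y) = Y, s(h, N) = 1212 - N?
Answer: 599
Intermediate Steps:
s(-694, 1706) + f(1093) = (1212 - 1*1706) + 1093 = (1212 - 1706) + 1093 = -494 + 1093 = 599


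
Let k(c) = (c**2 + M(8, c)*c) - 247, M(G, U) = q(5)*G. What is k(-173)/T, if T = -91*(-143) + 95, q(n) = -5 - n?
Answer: 21761/6554 ≈ 3.3203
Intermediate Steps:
M(G, U) = -10*G (M(G, U) = (-5 - 1*5)*G = (-5 - 5)*G = -10*G)
T = 13108 (T = 13013 + 95 = 13108)
k(c) = -247 + c**2 - 80*c (k(c) = (c**2 + (-10*8)*c) - 247 = (c**2 - 80*c) - 247 = -247 + c**2 - 80*c)
k(-173)/T = (-247 + (-173)**2 - 80*(-173))/13108 = (-247 + 29929 + 13840)*(1/13108) = 43522*(1/13108) = 21761/6554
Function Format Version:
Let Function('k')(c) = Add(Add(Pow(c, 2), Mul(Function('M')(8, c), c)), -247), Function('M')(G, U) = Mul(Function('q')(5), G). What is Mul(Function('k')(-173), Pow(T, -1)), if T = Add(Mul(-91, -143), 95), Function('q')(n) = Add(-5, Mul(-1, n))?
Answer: Rational(21761, 6554) ≈ 3.3203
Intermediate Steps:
Function('M')(G, U) = Mul(-10, G) (Function('M')(G, U) = Mul(Add(-5, Mul(-1, 5)), G) = Mul(Add(-5, -5), G) = Mul(-10, G))
T = 13108 (T = Add(13013, 95) = 13108)
Function('k')(c) = Add(-247, Pow(c, 2), Mul(-80, c)) (Function('k')(c) = Add(Add(Pow(c, 2), Mul(Mul(-10, 8), c)), -247) = Add(Add(Pow(c, 2), Mul(-80, c)), -247) = Add(-247, Pow(c, 2), Mul(-80, c)))
Mul(Function('k')(-173), Pow(T, -1)) = Mul(Add(-247, Pow(-173, 2), Mul(-80, -173)), Pow(13108, -1)) = Mul(Add(-247, 29929, 13840), Rational(1, 13108)) = Mul(43522, Rational(1, 13108)) = Rational(21761, 6554)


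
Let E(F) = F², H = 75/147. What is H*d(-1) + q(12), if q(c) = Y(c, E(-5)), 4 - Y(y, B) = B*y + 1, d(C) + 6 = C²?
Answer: -14678/49 ≈ -299.55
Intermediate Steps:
H = 25/49 (H = 75*(1/147) = 25/49 ≈ 0.51020)
d(C) = -6 + C²
Y(y, B) = 3 - B*y (Y(y, B) = 4 - (B*y + 1) = 4 - (1 + B*y) = 4 + (-1 - B*y) = 3 - B*y)
q(c) = 3 - 25*c (q(c) = 3 - 1*(-5)²*c = 3 - 1*25*c = 3 - 25*c)
H*d(-1) + q(12) = 25*(-6 + (-1)²)/49 + (3 - 25*12) = 25*(-6 + 1)/49 + (3 - 300) = (25/49)*(-5) - 297 = -125/49 - 297 = -14678/49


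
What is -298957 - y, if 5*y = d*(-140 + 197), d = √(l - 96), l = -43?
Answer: -298957 - 57*I*√139/5 ≈ -2.9896e+5 - 134.4*I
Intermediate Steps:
d = I*√139 (d = √(-43 - 96) = √(-139) = I*√139 ≈ 11.79*I)
y = 57*I*√139/5 (y = ((I*√139)*(-140 + 197))/5 = ((I*√139)*57)/5 = (57*I*√139)/5 = 57*I*√139/5 ≈ 134.4*I)
-298957 - y = -298957 - 57*I*√139/5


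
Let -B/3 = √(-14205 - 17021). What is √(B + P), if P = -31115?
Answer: √(-31115 - 3*I*√31226) ≈ 1.503 - 176.4*I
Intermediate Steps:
B = -3*I*√31226 (B = -3*√(-14205 - 17021) = -3*I*√31226 ≈ -530.13*I)
√(B + P) = √(-3*I*√31226 - 31115) = √(-31115 - 3*I*√31226)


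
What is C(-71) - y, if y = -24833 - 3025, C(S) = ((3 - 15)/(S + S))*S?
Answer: 27852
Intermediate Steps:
C(S) = -6 (C(S) = (-12*1/(2*S))*S = (-6/S)*S = -6)
y = -27858
C(-71) - y = -6 - 1*(-27858) = -6 + 27858 = 27852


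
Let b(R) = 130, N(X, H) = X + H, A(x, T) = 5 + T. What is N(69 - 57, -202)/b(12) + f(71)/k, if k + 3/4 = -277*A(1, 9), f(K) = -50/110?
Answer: -648475/443729 ≈ -1.4614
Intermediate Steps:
f(K) = -5/11 (f(K) = -50*1/110 = -5/11)
k = -15515/4 (k = -3/4 - 277*(5 + 9) = -3/4 - 277*14 = -3/4 - 3878 = -15515/4 ≈ -3878.8)
N(X, H) = H + X
N(69 - 57, -202)/b(12) + f(71)/k = (-202 + (69 - 57))/130 - 5/(11*(-15515/4)) = (-202 + 12)*(1/130) - 5/11*(-4/15515) = -190*1/130 + 4/34133 = -19/13 + 4/34133 = -648475/443729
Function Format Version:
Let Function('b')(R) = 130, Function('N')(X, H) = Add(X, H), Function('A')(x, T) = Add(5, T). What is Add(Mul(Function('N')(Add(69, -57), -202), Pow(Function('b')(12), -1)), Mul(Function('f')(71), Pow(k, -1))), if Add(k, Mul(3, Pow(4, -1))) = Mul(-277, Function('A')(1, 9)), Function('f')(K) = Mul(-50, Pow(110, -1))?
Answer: Rational(-648475, 443729) ≈ -1.4614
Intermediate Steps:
Function('f')(K) = Rational(-5, 11) (Function('f')(K) = Mul(-50, Rational(1, 110)) = Rational(-5, 11))
k = Rational(-15515, 4) (k = Add(Rational(-3, 4), Mul(-277, Add(5, 9))) = Add(Rational(-3, 4), Mul(-277, 14)) = Add(Rational(-3, 4), -3878) = Rational(-15515, 4) ≈ -3878.8)
Function('N')(X, H) = Add(H, X)
Add(Mul(Function('N')(Add(69, -57), -202), Pow(Function('b')(12), -1)), Mul(Function('f')(71), Pow(k, -1))) = Add(Mul(Add(-202, Add(69, -57)), Pow(130, -1)), Mul(Rational(-5, 11), Pow(Rational(-15515, 4), -1))) = Add(Mul(Add(-202, 12), Rational(1, 130)), Mul(Rational(-5, 11), Rational(-4, 15515))) = Add(Mul(-190, Rational(1, 130)), Rational(4, 34133)) = Add(Rational(-19, 13), Rational(4, 34133)) = Rational(-648475, 443729)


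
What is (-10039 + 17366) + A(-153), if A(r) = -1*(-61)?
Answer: 7388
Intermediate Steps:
A(r) = 61
(-10039 + 17366) + A(-153) = (-10039 + 17366) + 61 = 7327 + 61 = 7388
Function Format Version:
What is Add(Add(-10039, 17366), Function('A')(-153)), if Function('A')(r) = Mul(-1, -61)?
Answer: 7388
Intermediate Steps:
Function('A')(r) = 61
Add(Add(-10039, 17366), Function('A')(-153)) = Add(Add(-10039, 17366), 61) = Add(7327, 61) = 7388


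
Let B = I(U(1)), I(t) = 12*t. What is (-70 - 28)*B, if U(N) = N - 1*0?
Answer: -1176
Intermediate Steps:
U(N) = N (U(N) = N + 0 = N)
B = 12 (B = 12*1 = 12)
(-70 - 28)*B = (-70 - 28)*12 = -98*12 = -1176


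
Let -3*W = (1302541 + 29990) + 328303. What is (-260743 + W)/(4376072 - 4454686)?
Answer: 2443063/235842 ≈ 10.359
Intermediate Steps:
W = -1660834/3 (W = -((1302541 + 29990) + 328303)/3 = -(1332531 + 328303)/3 = -⅓*1660834 = -1660834/3 ≈ -5.5361e+5)
(-260743 + W)/(4376072 - 4454686) = (-260743 - 1660834/3)/(4376072 - 4454686) = -2443063/3/(-78614) = -2443063/3*(-1/78614) = 2443063/235842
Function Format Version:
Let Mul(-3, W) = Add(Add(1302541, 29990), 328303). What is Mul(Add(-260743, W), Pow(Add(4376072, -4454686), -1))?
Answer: Rational(2443063, 235842) ≈ 10.359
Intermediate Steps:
W = Rational(-1660834, 3) (W = Mul(Rational(-1, 3), Add(Add(1302541, 29990), 328303)) = Mul(Rational(-1, 3), Add(1332531, 328303)) = Mul(Rational(-1, 3), 1660834) = Rational(-1660834, 3) ≈ -5.5361e+5)
Mul(Add(-260743, W), Pow(Add(4376072, -4454686), -1)) = Mul(Add(-260743, Rational(-1660834, 3)), Pow(Add(4376072, -4454686), -1)) = Mul(Rational(-2443063, 3), Pow(-78614, -1)) = Mul(Rational(-2443063, 3), Rational(-1, 78614)) = Rational(2443063, 235842)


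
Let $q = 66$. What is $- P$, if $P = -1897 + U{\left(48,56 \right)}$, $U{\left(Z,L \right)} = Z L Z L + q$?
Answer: $-7223513$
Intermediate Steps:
$U{\left(Z,L \right)} = 66 + L^{2} Z^{2}$ ($U{\left(Z,L \right)} = Z L Z L + 66 = L Z Z L + 66 = L Z^{2} L + 66 = L^{2} Z^{2} + 66 = 66 + L^{2} Z^{2}$)
$P = 7223513$ ($P = -1897 + \left(66 + 56^{2} \cdot 48^{2}\right) = -1897 + \left(66 + 3136 \cdot 2304\right) = -1897 + \left(66 + 7225344\right) = -1897 + 7225410 = 7223513$)
$- P = \left(-1\right) 7223513 = -7223513$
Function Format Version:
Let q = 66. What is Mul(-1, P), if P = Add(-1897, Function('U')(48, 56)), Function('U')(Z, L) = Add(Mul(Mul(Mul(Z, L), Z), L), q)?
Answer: -7223513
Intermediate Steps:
Function('U')(Z, L) = Add(66, Mul(Pow(L, 2), Pow(Z, 2))) (Function('U')(Z, L) = Add(Mul(Mul(Mul(Z, L), Z), L), 66) = Add(Mul(Mul(Mul(L, Z), Z), L), 66) = Add(Mul(Mul(L, Pow(Z, 2)), L), 66) = Add(Mul(Pow(L, 2), Pow(Z, 2)), 66) = Add(66, Mul(Pow(L, 2), Pow(Z, 2))))
P = 7223513 (P = Add(-1897, Add(66, Mul(Pow(56, 2), Pow(48, 2)))) = Add(-1897, Add(66, Mul(3136, 2304))) = Add(-1897, Add(66, 7225344)) = Add(-1897, 7225410) = 7223513)
Mul(-1, P) = Mul(-1, 7223513) = -7223513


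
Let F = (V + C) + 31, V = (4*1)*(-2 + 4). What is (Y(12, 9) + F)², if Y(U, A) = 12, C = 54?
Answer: 11025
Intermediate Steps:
V = 8 (V = 4*2 = 8)
F = 93 (F = (8 + 54) + 31 = 62 + 31 = 93)
(Y(12, 9) + F)² = (12 + 93)² = 105² = 11025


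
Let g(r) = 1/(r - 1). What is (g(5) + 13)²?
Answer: 2809/16 ≈ 175.56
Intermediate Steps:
g(r) = 1/(-1 + r)
(g(5) + 13)² = (1/(-1 + 5) + 13)² = (1/4 + 13)² = (¼ + 13)² = (53/4)² = 2809/16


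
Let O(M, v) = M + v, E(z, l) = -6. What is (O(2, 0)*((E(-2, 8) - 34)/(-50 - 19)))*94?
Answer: 7520/69 ≈ 108.99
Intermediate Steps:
(O(2, 0)*((E(-2, 8) - 34)/(-50 - 19)))*94 = ((2 + 0)*((-6 - 34)/(-50 - 19)))*94 = (2*(-40/(-69)))*94 = (2*(-40*(-1/69)))*94 = (2*(40/69))*94 = (80/69)*94 = 7520/69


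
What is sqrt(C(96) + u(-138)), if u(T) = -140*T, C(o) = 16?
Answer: 2*sqrt(4834) ≈ 139.05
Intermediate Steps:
sqrt(C(96) + u(-138)) = sqrt(16 - 140*(-138)) = sqrt(16 + 19320) = sqrt(19336) = 2*sqrt(4834)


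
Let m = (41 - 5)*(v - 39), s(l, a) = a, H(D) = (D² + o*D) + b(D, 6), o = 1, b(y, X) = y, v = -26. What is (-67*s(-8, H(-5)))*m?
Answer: 2351700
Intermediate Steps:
H(D) = D² + 2*D (H(D) = (D² + 1*D) + D = (D² + D) + D = (D + D²) + D = D² + 2*D)
m = -2340 (m = (41 - 5)*(-26 - 39) = 36*(-65) = -2340)
(-67*s(-8, H(-5)))*m = -(-335)*(2 - 5)*(-2340) = -(-335)*(-3)*(-2340) = -67*15*(-2340) = -1005*(-2340) = 2351700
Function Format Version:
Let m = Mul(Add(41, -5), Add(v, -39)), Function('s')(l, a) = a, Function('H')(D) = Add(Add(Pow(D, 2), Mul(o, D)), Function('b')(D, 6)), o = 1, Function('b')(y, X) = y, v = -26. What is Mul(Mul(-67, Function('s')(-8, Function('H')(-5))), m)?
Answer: 2351700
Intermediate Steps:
Function('H')(D) = Add(Pow(D, 2), Mul(2, D)) (Function('H')(D) = Add(Add(Pow(D, 2), Mul(1, D)), D) = Add(Add(Pow(D, 2), D), D) = Add(Add(D, Pow(D, 2)), D) = Add(Pow(D, 2), Mul(2, D)))
m = -2340 (m = Mul(Add(41, -5), Add(-26, -39)) = Mul(36, -65) = -2340)
Mul(Mul(-67, Function('s')(-8, Function('H')(-5))), m) = Mul(Mul(-67, Mul(-5, Add(2, -5))), -2340) = Mul(Mul(-67, Mul(-5, -3)), -2340) = Mul(Mul(-67, 15), -2340) = Mul(-1005, -2340) = 2351700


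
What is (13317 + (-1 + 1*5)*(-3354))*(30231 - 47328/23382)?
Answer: -1295825509/433 ≈ -2.9927e+6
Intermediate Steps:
(13317 + (-1 + 1*5)*(-3354))*(30231 - 47328/23382) = (13317 + (-1 + 5)*(-3354))*(30231 - 47328*1/23382) = (13317 + 4*(-3354))*(30231 - 7888/3897) = (13317 - 13416)*(117802319/3897) = -99*117802319/3897 = -1295825509/433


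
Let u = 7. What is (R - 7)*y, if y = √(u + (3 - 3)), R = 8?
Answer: √7 ≈ 2.6458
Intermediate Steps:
y = √7 (y = √(7 + (3 - 3)) = √(7 + 0) = √7 ≈ 2.6458)
(R - 7)*y = (8 - 7)*√7 = 1*√7 = √7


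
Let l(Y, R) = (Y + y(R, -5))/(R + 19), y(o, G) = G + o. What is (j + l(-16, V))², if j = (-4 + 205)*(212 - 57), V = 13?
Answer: 15529895161/16 ≈ 9.7062e+8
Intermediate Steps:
l(Y, R) = (-5 + R + Y)/(19 + R) (l(Y, R) = (Y + (-5 + R))/(R + 19) = (-5 + R + Y)/(19 + R))
j = 31155 (j = 201*155 = 31155)
(j + l(-16, V))² = (31155 + (-5 + 13 - 16)/(19 + 13))² = (31155 - 8/32)² = (31155 + (1/32)*(-8))² = (31155 - ¼)² = (124619/4)² = 15529895161/16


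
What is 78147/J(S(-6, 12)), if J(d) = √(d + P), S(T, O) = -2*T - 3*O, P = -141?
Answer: -26049*I*√165/55 ≈ -6083.7*I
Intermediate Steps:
S(T, O) = -3*O - 2*T
J(d) = √(-141 + d) (J(d) = √(d - 141) = √(-141 + d))
78147/J(S(-6, 12)) = 78147/(√(-141 + (-3*12 - 2*(-6)))) = 78147/(√(-141 + (-36 + 12))) = 78147/(√(-141 - 24)) = 78147/(√(-165)) = 78147/((I*√165)) = 78147*(-I*√165/165) = -26049*I*√165/55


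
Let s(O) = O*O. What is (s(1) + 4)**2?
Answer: 25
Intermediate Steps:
s(O) = O**2
(s(1) + 4)**2 = (1**2 + 4)**2 = (1 + 4)**2 = 5**2 = 25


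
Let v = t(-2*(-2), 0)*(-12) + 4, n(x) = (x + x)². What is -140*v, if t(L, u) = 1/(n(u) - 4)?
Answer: -980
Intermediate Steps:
n(x) = 4*x² (n(x) = (2*x)² = 4*x²)
t(L, u) = 1/(-4 + 4*u²) (t(L, u) = 1/(4*u² - 4) = 1/(-4 + 4*u²))
v = 7 (v = (1/(4*(-1 + 0²)))*(-12) + 4 = (1/(4*(-1 + 0)))*(-12) + 4 = ((¼)/(-1))*(-12) + 4 = ((¼)*(-1))*(-12) + 4 = -¼*(-12) + 4 = 3 + 4 = 7)
-140*v = -140*7 = -980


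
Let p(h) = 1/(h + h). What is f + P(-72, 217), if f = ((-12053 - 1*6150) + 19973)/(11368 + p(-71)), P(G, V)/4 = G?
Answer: -30976940/107617 ≈ -287.84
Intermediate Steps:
P(G, V) = 4*G
p(h) = 1/(2*h)
f = 16756/107617 (f = ((-12053 - 1*6150) + 19973)/(11368 + (½)/(-71)) = ((-12053 - 6150) + 19973)/(11368 + (½)*(-1/71)) = (-18203 + 19973)/(11368 - 1/142) = 1770/(1614255/142) = 1770*(142/1614255) = 16756/107617 ≈ 0.15570)
f + P(-72, 217) = 16756/107617 + 4*(-72) = 16756/107617 - 288 = -30976940/107617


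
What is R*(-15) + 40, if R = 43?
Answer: -605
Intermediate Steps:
R*(-15) + 40 = 43*(-15) + 40 = -645 + 40 = -605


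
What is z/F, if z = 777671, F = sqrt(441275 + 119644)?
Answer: 777671*sqrt(560919)/560919 ≈ 1038.4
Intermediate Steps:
F = sqrt(560919) ≈ 748.95
z/F = 777671/(sqrt(560919)) = 777671*(sqrt(560919)/560919) = 777671*sqrt(560919)/560919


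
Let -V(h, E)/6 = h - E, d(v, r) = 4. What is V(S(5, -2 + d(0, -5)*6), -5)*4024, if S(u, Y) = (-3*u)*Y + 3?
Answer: 7774368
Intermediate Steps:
S(u, Y) = 3 - 3*Y*u (S(u, Y) = -3*Y*u + 3 = 3 - 3*Y*u)
V(h, E) = -6*h + 6*E (V(h, E) = -6*(h - E) = -6*h + 6*E)
V(S(5, -2 + d(0, -5)*6), -5)*4024 = (-6*(3 - 3*(-2 + 4*6)*5) + 6*(-5))*4024 = (-6*(3 - 3*(-2 + 24)*5) - 30)*4024 = (-6*(3 - 3*22*5) - 30)*4024 = (-6*(3 - 330) - 30)*4024 = (-6*(-327) - 30)*4024 = (1962 - 30)*4024 = 1932*4024 = 7774368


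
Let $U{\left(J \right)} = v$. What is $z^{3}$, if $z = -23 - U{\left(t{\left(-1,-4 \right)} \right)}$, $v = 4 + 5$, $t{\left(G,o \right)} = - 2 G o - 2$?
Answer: $-32768$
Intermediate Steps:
$t{\left(G,o \right)} = -2 - 2 G o$ ($t{\left(G,o \right)} = - 2 G o - 2 = -2 - 2 G o$)
$v = 9$
$U{\left(J \right)} = 9$
$z = -32$ ($z = -23 - 9 = -32$)
$z^{3} = \left(-32\right)^{3} = -32768$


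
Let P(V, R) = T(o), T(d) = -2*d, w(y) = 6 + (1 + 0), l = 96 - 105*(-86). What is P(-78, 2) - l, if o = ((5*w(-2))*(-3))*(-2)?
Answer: -9546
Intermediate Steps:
l = 9126 (l = 96 + 9030 = 9126)
w(y) = 7 (w(y) = 6 + 1 = 7)
o = 210 (o = ((5*7)*(-3))*(-2) = (35*(-3))*(-2) = -105*(-2) = 210)
P(V, R) = -420 (P(V, R) = -2*210 = -420)
P(-78, 2) - l = -420 - 1*9126 = -420 - 9126 = -9546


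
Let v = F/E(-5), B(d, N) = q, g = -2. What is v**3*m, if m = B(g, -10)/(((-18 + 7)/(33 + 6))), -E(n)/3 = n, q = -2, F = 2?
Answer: 208/12375 ≈ 0.016808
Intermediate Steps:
E(n) = -3*n
B(d, N) = -2
m = 78/11 (m = -2*(33 + 6)/(-18 + 7) = -2/((-11/39)) = -2/((-11*1/39)) = -2/(-11/39) = -2*(-39/11) = 78/11 ≈ 7.0909)
v = 2/15 (v = 2/((-3*(-5))) = 2/15 ≈ 0.13333)
v**3*m = (2/15)**3*(78/11) = (8/3375)*(78/11) = 208/12375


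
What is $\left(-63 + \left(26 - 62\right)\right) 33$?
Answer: $-3267$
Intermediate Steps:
$\left(-63 + \left(26 - 62\right)\right) 33 = \left(-63 - 36\right) 33 = \left(-99\right) 33 = -3267$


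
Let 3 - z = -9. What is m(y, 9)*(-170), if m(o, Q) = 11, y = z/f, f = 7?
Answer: -1870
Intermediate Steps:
z = 12 (z = 3 - 1*(-9) = 3 + 9 = 12)
y = 12/7 ≈ 1.7143
m(y, 9)*(-170) = 11*(-170) = -1870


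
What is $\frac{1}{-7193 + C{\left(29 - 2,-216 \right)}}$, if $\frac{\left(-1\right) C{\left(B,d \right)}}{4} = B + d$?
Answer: $- \frac{1}{6437} \approx -0.00015535$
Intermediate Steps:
$C{\left(B,d \right)} = - 4 B - 4 d$ ($C{\left(B,d \right)} = - 4 \left(B + d\right) = - 4 B - 4 d$)
$\frac{1}{-7193 + C{\left(29 - 2,-216 \right)}} = \frac{1}{-7193 - \left(-864 + 4 \left(29 - 2\right)\right)} = \frac{1}{-7193 + \left(\left(-4\right) 27 + 864\right)} = \frac{1}{-7193 + \left(-108 + 864\right)} = \frac{1}{-7193 + 756} = \frac{1}{-6437} = - \frac{1}{6437}$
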